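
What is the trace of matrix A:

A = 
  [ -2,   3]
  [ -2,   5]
3

tr(A) = -2 + 5 = 3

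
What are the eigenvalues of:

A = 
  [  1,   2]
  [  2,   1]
tr(A) = 2, det(A) = -3
Characteristic polynomial: λ² - tr(A)λ + det(A) = λ² - 2λ - 3
λ² - 2λ - 3 = (λ + 1)(λ - 3)

λ = 3, -1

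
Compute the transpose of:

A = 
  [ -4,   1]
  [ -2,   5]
Aᵀ = 
  [ -4,  -2]
  [  1,   5]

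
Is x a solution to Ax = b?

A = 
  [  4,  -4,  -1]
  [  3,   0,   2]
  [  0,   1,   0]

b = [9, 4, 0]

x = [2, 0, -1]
Yes

Ax = [9, 4, 0] = b ✓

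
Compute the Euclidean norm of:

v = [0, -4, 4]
5.657

||v||₂ = √((0)² + (-4)² + (4)²) = √32 = 5.657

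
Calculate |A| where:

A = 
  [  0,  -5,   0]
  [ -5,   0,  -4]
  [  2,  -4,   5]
Cofactor expansion along row 1:
det(A) = (0)·((0)(5) - (-4)(-4)) - (-5)·((-5)(5) - (-4)(2)) + (0)·((-5)(-4) - (0)(2))
  = (0)(-16) - (-5)(-17) + (0)(20)
  = -85

det(A) = -85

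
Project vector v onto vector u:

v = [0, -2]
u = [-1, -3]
proj_u(v) = [-3/5, -9/5]

v·u = (0)(-1) + (-2)(-3) = 6
u·u = (-1)² + (-3)² = 10
proj_u(v) = (v·u / u·u) × u = (6/10) × u = (3/5) × u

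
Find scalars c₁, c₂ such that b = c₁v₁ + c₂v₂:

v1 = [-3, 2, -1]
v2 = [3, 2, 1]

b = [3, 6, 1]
c1 = 1, c2 = 2

b = 1·v1 + 2·v2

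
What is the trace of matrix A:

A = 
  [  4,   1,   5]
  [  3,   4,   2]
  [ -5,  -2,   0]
8

tr(A) = 4 + 4 + 0 = 8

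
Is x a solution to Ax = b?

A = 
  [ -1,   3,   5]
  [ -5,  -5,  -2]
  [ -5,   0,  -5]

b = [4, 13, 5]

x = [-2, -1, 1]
Yes

Ax = [4, 13, 5] = b ✓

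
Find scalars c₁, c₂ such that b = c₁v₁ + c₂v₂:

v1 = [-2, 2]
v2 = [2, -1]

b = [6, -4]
c1 = -1, c2 = 2

b = -1·v1 + 2·v2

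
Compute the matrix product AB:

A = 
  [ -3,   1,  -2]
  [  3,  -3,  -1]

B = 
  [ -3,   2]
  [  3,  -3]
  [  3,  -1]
A is 2×3 and B is 3×2, so AB is 2×2. Each entry is (row of A)·(column of B):
AB[1,1] = (-3)(-3) + (1)(3) + (-2)(3) = 6
AB[1,2] = (-3)(2) + (1)(-3) + (-2)(-1) = -7
AB[2,1] = (3)(-3) + (-3)(3) + (-1)(3) = -21
AB[2,2] = (3)(2) + (-3)(-3) + (-1)(-1) = 16

AB = 
  [  6,  -7]
  [-21,  16]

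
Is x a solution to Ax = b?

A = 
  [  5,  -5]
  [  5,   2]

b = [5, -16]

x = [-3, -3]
No

Ax = [0, -21] ≠ b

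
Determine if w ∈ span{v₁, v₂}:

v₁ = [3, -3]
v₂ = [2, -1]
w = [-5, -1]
Yes

Form the augmented matrix and row-reduce:
[v₁|v₂|w] = 
  [  3,   2,  -5]
  [ -3,  -1,  -1]
R2 → R2 + (1)·R1
REF = 
  [  3,   2,  -5]
  [  0,   1,  -6]

No row of the form [0 0 | nonzero], so the system is consistent. Back-substitution gives c₁ = 7/3, c₂ = -6: w = (7/3)·v₁ + (-6)·v₂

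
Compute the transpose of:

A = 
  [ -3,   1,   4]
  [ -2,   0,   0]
Aᵀ = 
  [ -3,  -2]
  [  1,   0]
  [  4,   0]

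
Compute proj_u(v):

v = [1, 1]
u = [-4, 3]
proj_u(v) = [4/25, -3/25]

v·u = (1)(-4) + (1)(3) = -1
u·u = (-4)² + (3)² = 25
proj_u(v) = (v·u / u·u) × u = (-1/25) × u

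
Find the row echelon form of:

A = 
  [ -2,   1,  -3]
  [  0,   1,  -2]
Row operations:
No row operations needed (already in echelon form).

Resulting echelon form:
REF = 
  [ -2,   1,  -3]
  [  0,   1,  -2]

Rank = 2 (number of non-zero pivot rows).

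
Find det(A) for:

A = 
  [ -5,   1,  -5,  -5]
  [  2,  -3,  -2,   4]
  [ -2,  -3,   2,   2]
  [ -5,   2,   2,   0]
Cofactor expansion along row 1: det(A) = a₁₁M₁₁ - a₁₂M₁₂ + a₁₃M₁₃ - a₁₄M₁₄

M₁₁ = det[[-3, -2, 4]; [-3, 2, 2]; [2, 2, 0]]
  = (-3)·((2)(0) - (2)(2)) - (-2)·((-3)(0) - (2)(2)) + (4)·((-3)(2) - (2)(2))
  = (-3)(-4) - (-2)(-4) + (4)(-10)
  = -36
M₁₂ = det[[2, -2, 4]; [-2, 2, 2]; [-5, 2, 0]]
  = (2)·((2)(0) - (2)(2)) - (-2)·((-2)(0) - (2)(-5)) + (4)·((-2)(2) - (2)(-5))
  = (2)(-4) - (-2)(10) + (4)(6)
  = 36
M₁₃ = det[[2, -3, 4]; [-2, -3, 2]; [-5, 2, 0]]
  = (2)·((-3)(0) - (2)(2)) - (-3)·((-2)(0) - (2)(-5)) + (4)·((-2)(2) - (-3)(-5))
  = (2)(-4) - (-3)(10) + (4)(-19)
  = -54
M₁₄ = det[[2, -3, -2]; [-2, -3, 2]; [-5, 2, 2]]
  = (2)·((-3)(2) - (2)(2)) - (-3)·((-2)(2) - (2)(-5)) + (-2)·((-2)(2) - (-3)(-5))
  = (2)(-10) - (-3)(6) + (-2)(-19)
  = 36

det(A) = (-5)(-36) - (1)(36) + (-5)(-54) - (-5)(36) = 594

det(A) = 594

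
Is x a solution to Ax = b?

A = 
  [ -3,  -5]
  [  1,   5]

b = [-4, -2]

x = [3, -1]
Yes

Ax = [-4, -2] = b ✓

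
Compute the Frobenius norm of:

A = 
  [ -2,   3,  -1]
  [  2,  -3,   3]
||A||_F = 6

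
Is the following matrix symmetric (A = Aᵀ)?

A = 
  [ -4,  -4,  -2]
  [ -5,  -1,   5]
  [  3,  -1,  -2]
No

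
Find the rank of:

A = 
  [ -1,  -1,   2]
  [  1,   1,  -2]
Row reduce:
R2 → R2 + (1)·R1
REF = 
  [ -1,  -1,   2]
  [  0,   0,   0]
Pivot columns: 1 → 1 pivot.

rank(A) = 1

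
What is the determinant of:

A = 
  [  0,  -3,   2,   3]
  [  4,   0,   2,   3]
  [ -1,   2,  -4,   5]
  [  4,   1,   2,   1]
-36

Cofactor expansion along row 1: det(A) = a₁₁M₁₁ - a₁₂M₁₂ + a₁₃M₁₃ - a₁₄M₁₄

M₁₁ = det[[0, 2, 3]; [2, -4, 5]; [1, 2, 1]]
  = (0)·((-4)(1) - (5)(2)) - (2)·((2)(1) - (5)(1)) + (3)·((2)(2) - (-4)(1))
  = (0)(-14) - (2)(-3) + (3)(8)
  = 30
M₁₂ = det[[4, 2, 3]; [-1, -4, 5]; [4, 2, 1]]
  = (4)·((-4)(1) - (5)(2)) - (2)·((-1)(1) - (5)(4)) + (3)·((-1)(2) - (-4)(4))
  = (4)(-14) - (2)(-21) + (3)(14)
  = 28
M₁₃ = det[[4, 0, 3]; [-1, 2, 5]; [4, 1, 1]]
  = (4)·((2)(1) - (5)(1)) - (0)·((-1)(1) - (5)(4)) + (3)·((-1)(1) - (2)(4))
  = (4)(-3) - (0)(-21) + (3)(-9)
  = -39
M₁₄ = det[[4, 0, 2]; [-1, 2, -4]; [4, 1, 2]]
  = (4)·((2)(2) - (-4)(1)) - (0)·((-1)(2) - (-4)(4)) + (2)·((-1)(1) - (2)(4))
  = (4)(8) - (0)(14) + (2)(-9)
  = 14

det(A) = (0)(30) - (-3)(28) + (2)(-39) - (3)(14) = -36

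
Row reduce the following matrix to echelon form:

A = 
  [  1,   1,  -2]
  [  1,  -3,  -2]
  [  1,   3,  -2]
Row operations:
R2 → R2 - (1)·R1
R3 → R3 - (1)·R1
R3 → R3 + (1/2)·R2

Resulting echelon form:
REF = 
  [  1,   1,  -2]
  [  0,  -4,   0]
  [  0,   0,   0]

Rank = 2 (number of non-zero pivot rows).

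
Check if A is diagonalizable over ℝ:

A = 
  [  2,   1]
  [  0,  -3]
Yes

tr(A) = -1, det(A) = -6
Characteristic polynomial: λ² - tr(A)λ + det(A) = λ² + λ - 6
λ² + λ - 6 = (λ + 3)(λ - 2)
Eigenvalues: 2, -3
λ=-3: alg. mult. = 1, geom. mult. = 2 - rank(A - (-3)I) = 2 - 1 = 1
λ=2: alg. mult. = 1, geom. mult. = 2 - rank(A - (2)I) = 2 - 1 = 1
Sum of geometric multiplicities equals n, so A has n independent eigenvectors.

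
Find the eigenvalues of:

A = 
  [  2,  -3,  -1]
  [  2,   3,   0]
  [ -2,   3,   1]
Characteristic polynomial: det(λI - A) = λ³ - 6λ² + 15λ
The constant term is 0, so λ = 0 is a root: p(λ) = λ(λ² - 6λ + 15)
λ² - 6λ + 15 = 0  ⇒  λ = (6 ± √((-6)² - 4·(15)))/2 = (6 ± √(-24))/2
  = 3 + i√6,  3 - i√6

λ = 0, 3 + i√6, 3 - i√6  (≈ 0, 3 + 2.449i, 3 - 2.449i)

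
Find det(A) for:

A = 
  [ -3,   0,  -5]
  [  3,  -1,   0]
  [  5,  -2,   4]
Cofactor expansion along row 1:
det(A) = (-3)·((-1)(4) - (0)(-2)) - (0)·((3)(4) - (0)(5)) + (-5)·((3)(-2) - (-1)(5))
  = (-3)(-4) - (0)(12) + (-5)(-1)
  = 17

det(A) = 17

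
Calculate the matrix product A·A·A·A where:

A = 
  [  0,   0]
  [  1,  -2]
A^4 = 
  [  0,   0]
  [ -8,  16]

A² = A·A:
A²[1,1] = (0)(0) + (0)(1) = 0
A²[1,2] = (0)(0) + (0)(-2) = 0
A²[2,1] = (1)(0) + (-2)(1) = -2
A²[2,2] = (1)(0) + (-2)(-2) = 4
A² = 
  [  0,   0]
  [ -2,   4]

A^3 = A^2·A:
A^3[1,1] = (0)(0) + (0)(1) = 0
A^3[1,2] = (0)(0) + (0)(-2) = 0
A^3[2,1] = (-2)(0) + (4)(1) = 4
A^3[2,2] = (-2)(0) + (4)(-2) = -8
A^3 = 
  [  0,   0]
  [  4,  -8]

A^4 = A^3·A:
A^4[1,1] = (0)(0) + (0)(1) = 0
A^4[1,2] = (0)(0) + (0)(-2) = 0
A^4[2,1] = (4)(0) + (-8)(1) = -8
A^4[2,2] = (4)(0) + (-8)(-2) = 16
A^4 = 
  [  0,   0]
  [ -8,  16]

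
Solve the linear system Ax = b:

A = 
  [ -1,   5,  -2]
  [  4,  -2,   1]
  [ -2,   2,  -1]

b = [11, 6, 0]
Row reduce the augmented matrix [A|b]:
R2 → R2 + (4)·R1
R3 → R3 - (2)·R1
R3 → R3 + (4/9)·R2
REF = 
  [  -1,    5,   -2,   11]
  [   0,   18,   -7,   50]
  [   0,    0, -1/9,  2/9]

Back-substitution:
x₃ = (2/9) / (-1/9) = -2
x₂ = (50 - (-7)(-2)) / 18 = 2
x₁ = (11 - (5)(2) - (-2)(-2)) / (-1) = 3

x = [3, 2, -2]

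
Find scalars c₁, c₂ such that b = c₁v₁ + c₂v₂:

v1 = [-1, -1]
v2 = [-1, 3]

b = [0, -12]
c1 = 3, c2 = -3

b = 3·v1 + -3·v2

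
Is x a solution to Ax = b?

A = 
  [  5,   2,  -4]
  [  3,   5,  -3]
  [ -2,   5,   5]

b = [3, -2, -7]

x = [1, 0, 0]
No

Ax = [5, 3, -2] ≠ b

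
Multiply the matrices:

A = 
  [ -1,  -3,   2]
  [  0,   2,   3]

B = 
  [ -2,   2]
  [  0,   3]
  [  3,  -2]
AB = 
  [  8, -15]
  [  9,   0]

A is 2×3 and B is 3×2, so AB is 2×2. Each entry is (row of A)·(column of B):
AB[1,1] = (-1)(-2) + (-3)(0) + (2)(3) = 8
AB[1,2] = (-1)(2) + (-3)(3) + (2)(-2) = -15
AB[2,1] = (0)(-2) + (2)(0) + (3)(3) = 9
AB[2,2] = (0)(2) + (2)(3) + (3)(-2) = 0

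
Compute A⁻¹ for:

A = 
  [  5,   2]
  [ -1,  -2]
det(A) = (5)(-2) - (2)(-1) = -8
For a 2×2 matrix, A⁻¹ = (1/det(A)) · [[d, -b], [-c, a]]
    = (-1/8) · [[-2, -2], [1, 5]]

A⁻¹ = 
  [ 1/4,  1/4]
  [-1/8, -5/8]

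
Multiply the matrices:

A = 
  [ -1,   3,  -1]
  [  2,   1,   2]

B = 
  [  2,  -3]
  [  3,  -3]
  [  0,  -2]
AB = 
  [  7,  -4]
  [  7, -13]

A is 2×3 and B is 3×2, so AB is 2×2. Each entry is (row of A)·(column of B):
AB[1,1] = (-1)(2) + (3)(3) + (-1)(0) = 7
AB[1,2] = (-1)(-3) + (3)(-3) + (-1)(-2) = -4
AB[2,1] = (2)(2) + (1)(3) + (2)(0) = 7
AB[2,2] = (2)(-3) + (1)(-3) + (2)(-2) = -13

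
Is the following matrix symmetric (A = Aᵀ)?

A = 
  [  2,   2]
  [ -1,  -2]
No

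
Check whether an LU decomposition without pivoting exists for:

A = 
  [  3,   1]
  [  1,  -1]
Yes.
A[1,1] = 3 ≠ 0, so Gaussian elimination proceeds without a row swap: multiplier ℓ₂₁ = (1)/(3) = 1/3, and U[2,2] = -1 - (1/3)(1) = -4/3.
L = 
  [  1,   0]
  [1/3,   1]
U = 
  [   3,    1]
  [   0, -4/3]
Check row 2 of LU: [(1/3)(3), (1/3)(1) + (-4/3)] = [1, -1] = row 2 of A ✓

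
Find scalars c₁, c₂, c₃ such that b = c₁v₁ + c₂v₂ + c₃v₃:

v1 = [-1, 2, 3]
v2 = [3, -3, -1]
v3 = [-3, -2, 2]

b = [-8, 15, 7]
c1 = 2, c2 = -3, c3 = -1

b = 2·v1 + -3·v2 + -1·v3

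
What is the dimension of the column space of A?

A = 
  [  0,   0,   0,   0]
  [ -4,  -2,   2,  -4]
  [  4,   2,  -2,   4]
dim(Col(A)) = 1

Row reduce:
Swap R1 ↔ R2
R3 → R3 + (1)·R1
REF = 
  [ -4,  -2,   2,  -4]
  [  0,   0,   0,   0]
  [  0,   0,   0,   0]
Pivot columns: 1 → 1 pivot.
dim(Col(A)) = number of pivot columns = 1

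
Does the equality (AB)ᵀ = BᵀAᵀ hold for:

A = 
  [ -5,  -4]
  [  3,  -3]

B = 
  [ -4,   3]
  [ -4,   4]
Yes

(AB)ᵀ = 
  [ 36,   0]
  [-31,  -3]

BᵀAᵀ = 
  [ 36,   0]
  [-31,  -3]

Both sides are equal — this is the standard identity (AB)ᵀ = BᵀAᵀ, which holds for all A, B.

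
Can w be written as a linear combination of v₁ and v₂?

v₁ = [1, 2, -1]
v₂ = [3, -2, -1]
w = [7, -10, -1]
Yes

Form the augmented matrix and row-reduce:
[v₁|v₂|w] = 
  [  1,   3,   7]
  [  2,  -2, -10]
  [ -1,  -1,  -1]
R2 → R2 - (2)·R1
R3 → R3 + (1)·R1
R3 → R3 + (1/4)·R2
REF = 
  [  1,   3,   7]
  [  0,  -8, -24]
  [  0,   0,   0]

No row of the form [0 0 | nonzero], so the system is consistent. Back-substitution gives c₁ = -2, c₂ = 3: w = (-2)·v₁ + (3)·v₂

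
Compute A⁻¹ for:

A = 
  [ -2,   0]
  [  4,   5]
det(A) = (-2)(5) - (0)(4) = -10
For a 2×2 matrix, A⁻¹ = (1/det(A)) · [[d, -b], [-c, a]]
    = (-1/10) · [[5, 0], [-4, -2]]

A⁻¹ = 
  [-1/2,    0]
  [ 2/5,  1/5]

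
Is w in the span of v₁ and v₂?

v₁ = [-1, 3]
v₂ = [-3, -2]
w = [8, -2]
Yes

Form the augmented matrix and row-reduce:
[v₁|v₂|w] = 
  [ -1,  -3,   8]
  [  3,  -2,  -2]
R2 → R2 + (3)·R1
REF = 
  [ -1,  -3,   8]
  [  0, -11,  22]

No row of the form [0 0 | nonzero], so the system is consistent. Back-substitution gives c₁ = -2, c₂ = -2: w = (-2)·v₁ + (-2)·v₂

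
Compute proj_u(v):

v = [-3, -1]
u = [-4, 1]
v·u = (-3)(-4) + (-1)(1) = 11
u·u = (-4)² + (1)² = 17
proj_u(v) = (v·u / u·u) × u = (11/17) × u

proj_u(v) = [-44/17, 11/17]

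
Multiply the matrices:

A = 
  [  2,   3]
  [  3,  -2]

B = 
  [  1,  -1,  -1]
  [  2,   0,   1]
AB = 
  [  8,  -2,   1]
  [ -1,  -3,  -5]

A is 2×2 and B is 2×3, so AB is 2×3. Each entry is (row of A)·(column of B):
AB[1,1] = (2)(1) + (3)(2) = 8
AB[1,2] = (2)(-1) + (3)(0) = -2
AB[1,3] = (2)(-1) + (3)(1) = 1
AB[2,1] = (3)(1) + (-2)(2) = -1
AB[2,2] = (3)(-1) + (-2)(0) = -3
AB[2,3] = (3)(-1) + (-2)(1) = -5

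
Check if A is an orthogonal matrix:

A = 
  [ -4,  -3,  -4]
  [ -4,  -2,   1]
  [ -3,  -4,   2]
No

AᵀA = 
  [ 41,  32,   6]
  [ 32,  29,   2]
  [  6,   2,  21]
≠ I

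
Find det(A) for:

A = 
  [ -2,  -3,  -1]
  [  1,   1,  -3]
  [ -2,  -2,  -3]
-9

Cofactor expansion along row 1:
det(A) = (-2)·((1)(-3) - (-3)(-2)) - (-3)·((1)(-3) - (-3)(-2)) + (-1)·((1)(-2) - (1)(-2))
  = (-2)(-9) - (-3)(-9) + (-1)(0)
  = -9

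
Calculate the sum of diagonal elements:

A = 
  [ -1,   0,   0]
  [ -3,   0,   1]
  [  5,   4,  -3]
-4

tr(A) = -1 + 0 + -3 = -4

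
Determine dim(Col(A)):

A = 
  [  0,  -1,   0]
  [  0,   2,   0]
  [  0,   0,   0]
Row reduce:
R2 → R2 + (2)·R1
REF = 
  [  0,  -1,   0]
  [  0,   0,   0]
  [  0,   0,   0]
Pivot columns: 2 → 1 pivot.
dim(Col(A)) = number of pivot columns = 1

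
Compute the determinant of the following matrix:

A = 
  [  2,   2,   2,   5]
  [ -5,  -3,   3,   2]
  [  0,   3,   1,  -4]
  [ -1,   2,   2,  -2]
8

Cofactor expansion along row 1: det(A) = a₁₁M₁₁ - a₁₂M₁₂ + a₁₃M₁₃ - a₁₄M₁₄

M₁₁ = det[[-3, 3, 2]; [3, 1, -4]; [2, 2, -2]]
  = (-3)·((1)(-2) - (-4)(2)) - (3)·((3)(-2) - (-4)(2)) + (2)·((3)(2) - (1)(2))
  = (-3)(6) - (3)(2) + (2)(4)
  = -16
M₁₂ = det[[-5, 3, 2]; [0, 1, -4]; [-1, 2, -2]]
  = (-5)·((1)(-2) - (-4)(2)) - (3)·((0)(-2) - (-4)(-1)) + (2)·((0)(2) - (1)(-1))
  = (-5)(6) - (3)(-4) + (2)(1)
  = -16
M₁₃ = det[[-5, -3, 2]; [0, 3, -4]; [-1, 2, -2]]
  = (-5)·((3)(-2) - (-4)(2)) - (-3)·((0)(-2) - (-4)(-1)) + (2)·((0)(2) - (3)(-1))
  = (-5)(2) - (-3)(-4) + (2)(3)
  = -16
M₁₄ = det[[-5, -3, 3]; [0, 3, 1]; [-1, 2, 2]]
  = (-5)·((3)(2) - (1)(2)) - (-3)·((0)(2) - (1)(-1)) + (3)·((0)(2) - (3)(-1))
  = (-5)(4) - (-3)(1) + (3)(3)
  = -8

det(A) = (2)(-16) - (2)(-16) + (2)(-16) - (5)(-8) = 8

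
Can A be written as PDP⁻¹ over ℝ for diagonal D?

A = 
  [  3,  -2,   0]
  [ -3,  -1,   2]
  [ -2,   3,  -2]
Yes

Characteristic polynomial: det(λI - A) = λ³ - 19λ - 8
By the rational root theorem any rational root is an integer dividing 8; none of those is a root, so p(λ) has no rational roots and hence (being an irreducible cubic) no repeated roots.
Discriminant of the cubic: Δ = 25708
Δ > 0 ⇒ three distinct real eigenvalues: λ ≈ -4.131, -0.4251, 4.556
Three distinct real eigenvalues, so A has 3 independent eigenvectors.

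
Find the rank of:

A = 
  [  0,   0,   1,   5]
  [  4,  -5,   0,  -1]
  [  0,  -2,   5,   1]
Row reduce:
Swap R1 ↔ R2
Swap R2 ↔ R3
REF = 
  [  4,  -5,   0,  -1]
  [  0,  -2,   5,   1]
  [  0,   0,   1,   5]
Pivot columns: 1, 2, 3 → 3 pivots.

rank(A) = 3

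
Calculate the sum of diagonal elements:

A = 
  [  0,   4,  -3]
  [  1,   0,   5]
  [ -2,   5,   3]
3

tr(A) = 0 + 0 + 3 = 3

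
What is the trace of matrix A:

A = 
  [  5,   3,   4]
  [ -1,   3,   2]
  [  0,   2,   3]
11

tr(A) = 5 + 3 + 3 = 11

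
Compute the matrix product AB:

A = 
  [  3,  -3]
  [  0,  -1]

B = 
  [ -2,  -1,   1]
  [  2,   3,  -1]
AB = 
  [-12, -12,   6]
  [ -2,  -3,   1]

A is 2×2 and B is 2×3, so AB is 2×3. Each entry is (row of A)·(column of B):
AB[1,1] = (3)(-2) + (-3)(2) = -12
AB[1,2] = (3)(-1) + (-3)(3) = -12
AB[1,3] = (3)(1) + (-3)(-1) = 6
AB[2,1] = (0)(-2) + (-1)(2) = -2
AB[2,2] = (0)(-1) + (-1)(3) = -3
AB[2,3] = (0)(1) + (-1)(-1) = 1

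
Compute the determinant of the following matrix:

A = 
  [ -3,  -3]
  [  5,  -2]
For a 2×2 matrix, det = ad - bc = (-3)(-2) - (-3)(5) = 21

det(A) = 21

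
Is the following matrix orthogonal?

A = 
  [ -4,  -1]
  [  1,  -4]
No

AᵀA = 
  [ 17,   0]
  [  0,  17]
≠ I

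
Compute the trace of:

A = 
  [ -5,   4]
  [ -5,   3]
-2

tr(A) = -5 + 3 = -2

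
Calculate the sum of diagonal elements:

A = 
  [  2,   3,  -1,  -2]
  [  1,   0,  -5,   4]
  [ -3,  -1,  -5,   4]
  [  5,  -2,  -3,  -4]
-7

tr(A) = 2 + 0 + -5 + -4 = -7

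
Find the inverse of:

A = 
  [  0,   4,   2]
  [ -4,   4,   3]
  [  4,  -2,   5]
det(A) = (0)·((4)(5) - (3)(-2)) - (4)·((-4)(5) - (3)(4)) + (2)·((-4)(-2) - (4)(4))
  = (0)(26) - (4)(-32) + (2)(-8)
  = 112
det(A) = 112 ≠ 0, so A is invertible.

Cofactors Cᵢⱼ = (-1)ⁱ⁺ʲ·Mᵢⱼ:
C = 
  [ 26,  32,  -8]
  [-24,  -8,  16]
  [  4,  -8,  16]

adj(A) = Cᵀ:
adj(A) = 
  [ 26, -24,   4]
  [ 32,  -8,  -8]
  [ -8,  16,  16]

A⁻¹ = (1/112) · adj(A):
A⁻¹ = 
  [13/56, -3/14,  1/28]
  [  2/7, -1/14, -1/14]
  [-1/14,   1/7,   1/7]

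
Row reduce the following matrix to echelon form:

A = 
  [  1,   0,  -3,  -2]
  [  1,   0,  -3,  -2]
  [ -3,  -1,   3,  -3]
Row operations:
R2 → R2 - (1)·R1
R3 → R3 + (3)·R1
Swap R2 ↔ R3

Resulting echelon form:
REF = 
  [  1,   0,  -3,  -2]
  [  0,  -1,  -6,  -9]
  [  0,   0,   0,   0]

Rank = 2 (number of non-zero pivot rows).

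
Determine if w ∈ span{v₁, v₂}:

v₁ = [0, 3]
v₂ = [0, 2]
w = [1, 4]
No

Form the augmented matrix and row-reduce:
[v₁|v₂|w] = 
  [  0,   0,   1]
  [  3,   2,   4]
Swap R1 ↔ R2
REF = 
  [  3,   2,   4]
  [  0,   0,   1]

Row 2 reads [0 0 | 1], i.e. 0 = 1, so the system is inconsistent and w ∉ span{v₁, v₂}.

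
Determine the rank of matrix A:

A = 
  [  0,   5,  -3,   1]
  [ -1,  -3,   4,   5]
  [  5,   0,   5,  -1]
rank(A) = 3

Row reduce:
Swap R1 ↔ R2
R3 → R3 + (5)·R1
R3 → R3 + (3)·R2
REF = 
  [ -1,  -3,   4,   5]
  [  0,   5,  -3,   1]
  [  0,   0,  16,  27]
Pivot columns: 1, 2, 3 → 3 pivots.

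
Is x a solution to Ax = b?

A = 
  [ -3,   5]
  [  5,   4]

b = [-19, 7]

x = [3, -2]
Yes

Ax = [-19, 7] = b ✓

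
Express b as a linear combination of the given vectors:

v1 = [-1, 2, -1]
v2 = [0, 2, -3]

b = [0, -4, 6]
c1 = 0, c2 = -2

b = 0·v1 + -2·v2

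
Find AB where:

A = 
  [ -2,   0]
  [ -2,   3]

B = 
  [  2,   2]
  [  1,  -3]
AB = 
  [ -4,  -4]
  [ -1, -13]

A is 2×2 and B is 2×2, so AB is 2×2. Each entry is (row of A)·(column of B):
AB[1,1] = (-2)(2) + (0)(1) = -4
AB[1,2] = (-2)(2) + (0)(-3) = -4
AB[2,1] = (-2)(2) + (3)(1) = -1
AB[2,2] = (-2)(2) + (3)(-3) = -13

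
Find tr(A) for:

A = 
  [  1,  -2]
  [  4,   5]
6

tr(A) = 1 + 5 = 6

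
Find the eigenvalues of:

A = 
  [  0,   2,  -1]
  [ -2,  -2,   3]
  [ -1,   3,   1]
λ = -3, 1 + √3, 1 - √3  (≈ -3, 2.732, -0.7321)

Characteristic polynomial: det(λI - A) = λ³ + λ² - 8λ - 6
Testing integer divisors of the constant term: p(-3) = 0, so (λ + 3) is a factor:
p(λ) = (λ + 3)(λ² - 2λ - 2)
λ² - 2λ - 2 = 0  ⇒  λ = (2 ± √((-2)² - 4·(-2)))/2 = (2 ± √(12))/2
  = 1 + √3,  1 - √3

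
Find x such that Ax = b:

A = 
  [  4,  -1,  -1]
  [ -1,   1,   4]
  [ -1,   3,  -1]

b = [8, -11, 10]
x = [2, 3, -3]

Row reduce the augmented matrix [A|b]:
R2 → R2 + (1/4)·R1
R3 → R3 + (1/4)·R1
R3 → R3 - (11/3)·R2
REF = 
  [   4,   -1,   -1,    8]
  [   0,  3/4, 15/4,   -9]
  [   0,    0,  -15,   45]

Back-substitution:
x₃ = 45 / (-15) = -3
x₂ = (-9 - (15/4)(-3)) / (3/4) = 3
x₁ = (8 - (-1)(3) - (-1)(-3)) / 4 = 2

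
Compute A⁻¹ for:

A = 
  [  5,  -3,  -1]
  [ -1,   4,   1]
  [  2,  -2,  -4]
det(A) = (5)·((4)(-4) - (1)(-2)) - (-3)·((-1)(-4) - (1)(2)) + (-1)·((-1)(-2) - (4)(2))
  = (5)(-14) - (-3)(2) + (-1)(-6)
  = -58
det(A) = -58 ≠ 0, so A is invertible.

Cofactors Cᵢⱼ = (-1)ⁱ⁺ʲ·Mᵢⱼ:
C = 
  [-14,  -2,  -6]
  [-10, -18,   4]
  [  1,  -4,  17]

adj(A) = Cᵀ:
adj(A) = 
  [-14, -10,   1]
  [ -2, -18,  -4]
  [ -6,   4,  17]

A⁻¹ = (-1/58) · adj(A):
A⁻¹ = 
  [  7/29,   5/29,  -1/58]
  [  1/29,   9/29,   2/29]
  [  3/29,  -2/29, -17/58]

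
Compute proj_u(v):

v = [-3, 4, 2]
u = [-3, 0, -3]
proj_u(v) = [-1/2, 0, -1/2]

v·u = (-3)(-3) + (4)(0) + (2)(-3) = 3
u·u = (-3)² + (0)² + (-3)² = 18
proj_u(v) = (v·u / u·u) × u = (3/18) × u = (1/6) × u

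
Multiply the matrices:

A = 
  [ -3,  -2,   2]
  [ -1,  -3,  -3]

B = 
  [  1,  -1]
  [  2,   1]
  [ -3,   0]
A is 2×3 and B is 3×2, so AB is 2×2. Each entry is (row of A)·(column of B):
AB[1,1] = (-3)(1) + (-2)(2) + (2)(-3) = -13
AB[1,2] = (-3)(-1) + (-2)(1) + (2)(0) = 1
AB[2,1] = (-1)(1) + (-3)(2) + (-3)(-3) = 2
AB[2,2] = (-1)(-1) + (-3)(1) + (-3)(0) = -2

AB = 
  [-13,   1]
  [  2,  -2]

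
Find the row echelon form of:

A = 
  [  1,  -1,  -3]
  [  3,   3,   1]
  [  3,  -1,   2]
Row operations:
R2 → R2 - (3)·R1
R3 → R3 - (3)·R1
R3 → R3 - (1/3)·R2

Resulting echelon form:
REF = 
  [   1,   -1,   -3]
  [   0,    6,   10]
  [   0,    0, 23/3]

Rank = 3 (number of non-zero pivot rows).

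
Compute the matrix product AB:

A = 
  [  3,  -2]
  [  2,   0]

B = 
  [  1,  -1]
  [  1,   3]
A is 2×2 and B is 2×2, so AB is 2×2. Each entry is (row of A)·(column of B):
AB[1,1] = (3)(1) + (-2)(1) = 1
AB[1,2] = (3)(-1) + (-2)(3) = -9
AB[2,1] = (2)(1) + (0)(1) = 2
AB[2,2] = (2)(-1) + (0)(3) = -2

AB = 
  [  1,  -9]
  [  2,  -2]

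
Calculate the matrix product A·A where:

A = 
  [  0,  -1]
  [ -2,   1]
A² = A·A:
A²[1,1] = (0)(0) + (-1)(-2) = 2
A²[1,2] = (0)(-1) + (-1)(1) = -1
A²[2,1] = (-2)(0) + (1)(-2) = -2
A²[2,2] = (-2)(-1) + (1)(1) = 3
A² = 
  [  2,  -1]
  [ -2,   3]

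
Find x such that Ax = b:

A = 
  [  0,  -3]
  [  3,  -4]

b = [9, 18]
Row reduce the augmented matrix [A|b]:
Swap R1 ↔ R2
REF = 
  [  3,  -4,  18]
  [  0,  -3,   9]

Back-substitution:
x₂ = 9 / (-3) = -3
x₁ = (18 - (-4)(-3)) / 3 = 2

x = [2, -3]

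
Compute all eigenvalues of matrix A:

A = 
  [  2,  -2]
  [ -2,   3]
λ = (5 + √17)/2, (5 - √17)/2  (≈ 4.562, 0.4384)

tr(A) = 5, det(A) = 2
Characteristic polynomial: λ² - tr(A)λ + det(A) = λ² - 5λ + 2
λ² - 5λ + 2 = 0  ⇒  λ = (5 ± √((-5)² - 4·(2)))/2 = (5 ± √(17))/2
  = (5 + √17)/2,  (5 - √17)/2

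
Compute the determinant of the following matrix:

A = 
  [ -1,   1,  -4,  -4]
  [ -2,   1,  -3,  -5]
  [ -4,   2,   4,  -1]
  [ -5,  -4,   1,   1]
156

Cofactor expansion along row 1: det(A) = a₁₁M₁₁ - a₁₂M₁₂ + a₁₃M₁₃ - a₁₄M₁₄

M₁₁ = det[[1, -3, -5]; [2, 4, -1]; [-4, 1, 1]]
  = (1)·((4)(1) - (-1)(1)) - (-3)·((2)(1) - (-1)(-4)) + (-5)·((2)(1) - (4)(-4))
  = (1)(5) - (-3)(-2) + (-5)(18)
  = -91
M₁₂ = det[[-2, -3, -5]; [-4, 4, -1]; [-5, 1, 1]]
  = (-2)·((4)(1) - (-1)(1)) - (-3)·((-4)(1) - (-1)(-5)) + (-5)·((-4)(1) - (4)(-5))
  = (-2)(5) - (-3)(-9) + (-5)(16)
  = -117
M₁₃ = det[[-2, 1, -5]; [-4, 2, -1]; [-5, -4, 1]]
  = (-2)·((2)(1) - (-1)(-4)) - (1)·((-4)(1) - (-1)(-5)) + (-5)·((-4)(-4) - (2)(-5))
  = (-2)(-2) - (1)(-9) + (-5)(26)
  = -117
M₁₄ = det[[-2, 1, -3]; [-4, 2, 4]; [-5, -4, 1]]
  = (-2)·((2)(1) - (4)(-4)) - (1)·((-4)(1) - (4)(-5)) + (-3)·((-4)(-4) - (2)(-5))
  = (-2)(18) - (1)(16) + (-3)(26)
  = -130

det(A) = (-1)(-91) - (1)(-117) + (-4)(-117) - (-4)(-130) = 156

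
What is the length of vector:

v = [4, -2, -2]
4.899

||v||₂ = √((4)² + (-2)² + (-2)²) = √24 = 4.899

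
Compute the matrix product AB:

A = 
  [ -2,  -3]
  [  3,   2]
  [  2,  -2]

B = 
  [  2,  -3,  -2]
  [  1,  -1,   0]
AB = 
  [ -7,   9,   4]
  [  8, -11,  -6]
  [  2,  -4,  -4]

A is 3×2 and B is 2×3, so AB is 3×3. Each entry is (row of A)·(column of B):
AB[1,1] = (-2)(2) + (-3)(1) = -7
AB[1,2] = (-2)(-3) + (-3)(-1) = 9
AB[1,3] = (-2)(-2) + (-3)(0) = 4
AB[2,1] = (3)(2) + (2)(1) = 8
AB[2,2] = (3)(-3) + (2)(-1) = -11
AB[2,3] = (3)(-2) + (2)(0) = -6
AB[3,1] = (2)(2) + (-2)(1) = 2
AB[3,2] = (2)(-3) + (-2)(-1) = -4
AB[3,3] = (2)(-2) + (-2)(0) = -4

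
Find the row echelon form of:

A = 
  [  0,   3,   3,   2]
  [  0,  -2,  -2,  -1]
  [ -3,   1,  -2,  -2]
Row operations:
Swap R1 ↔ R3
R3 → R3 + (3/2)·R2

Resulting echelon form:
REF = 
  [ -3,   1,  -2,  -2]
  [  0,  -2,  -2,  -1]
  [  0,   0,   0, 1/2]

Rank = 3 (number of non-zero pivot rows).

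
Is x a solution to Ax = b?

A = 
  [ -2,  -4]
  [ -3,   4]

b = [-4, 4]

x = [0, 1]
Yes

Ax = [-4, 4] = b ✓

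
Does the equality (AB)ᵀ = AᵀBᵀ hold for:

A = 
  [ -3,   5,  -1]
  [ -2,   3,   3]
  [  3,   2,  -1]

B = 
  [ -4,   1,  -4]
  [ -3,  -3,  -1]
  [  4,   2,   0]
No

(AB)ᵀ = 
  [ -7,  11, -22]
  [-20,  -5,  -5]
  [  7,   5, -14]

AᵀBᵀ = 
  [ -2,  12, -16]
  [-25, -26,  26]
  [ 11,  -5,   2]

The two matrices differ, so (AB)ᵀ ≠ AᵀBᵀ in general. The correct identity is (AB)ᵀ = BᵀAᵀ.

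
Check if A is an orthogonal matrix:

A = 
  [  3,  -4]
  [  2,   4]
No

AᵀA = 
  [ 13,  -4]
  [ -4,  32]
≠ I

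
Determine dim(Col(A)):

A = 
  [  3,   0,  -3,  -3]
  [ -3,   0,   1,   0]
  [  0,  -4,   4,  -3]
Row reduce:
R2 → R2 + (1)·R1
Swap R2 ↔ R3
REF = 
  [  3,   0,  -3,  -3]
  [  0,  -4,   4,  -3]
  [  0,   0,  -2,  -3]
Pivot columns: 1, 2, 3 → 3 pivots.
dim(Col(A)) = number of pivot columns = 3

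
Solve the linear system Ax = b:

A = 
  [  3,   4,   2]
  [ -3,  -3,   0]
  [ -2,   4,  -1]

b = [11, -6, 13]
x = [-1, 3, 1]

Row reduce the augmented matrix [A|b]:
R2 → R2 + (1)·R1
R3 → R3 + (2/3)·R1
R3 → R3 - (20/3)·R2
REF = 
  [  3,   4,   2,  11]
  [  0,   1,   2,   5]
  [  0,   0, -13, -13]

Back-substitution:
x₃ = (-13) / (-13) = 1
x₂ = (5 - (2)(1)) / 1 = 3
x₁ = (11 - (4)(3) - (2)(1)) / 3 = -1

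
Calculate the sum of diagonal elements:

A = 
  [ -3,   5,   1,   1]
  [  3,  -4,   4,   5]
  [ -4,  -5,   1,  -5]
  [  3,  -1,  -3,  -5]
-11

tr(A) = -3 + -4 + 1 + -5 = -11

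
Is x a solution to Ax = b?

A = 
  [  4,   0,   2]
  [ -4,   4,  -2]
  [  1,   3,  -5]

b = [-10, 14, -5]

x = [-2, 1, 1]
No

Ax = [-6, 10, -4] ≠ b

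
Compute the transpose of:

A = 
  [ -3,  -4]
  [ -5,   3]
Aᵀ = 
  [ -3,  -5]
  [ -4,   3]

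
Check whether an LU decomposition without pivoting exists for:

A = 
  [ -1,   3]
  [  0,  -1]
Yes.
A[1,1] = -1 ≠ 0, so Gaussian elimination proceeds without a row swap: multiplier ℓ₂₁ = (0)/(-1) = 0, and U[2,2] = -1 - (0)(3) = -1.
L = 
  [  1,   0]
  [  0,   1]
U = 
  [ -1,   3]
  [  0,  -1]
Check row 2 of LU: [(0)(-1), (0)(3) + (-1)] = [0, -1] = row 2 of A ✓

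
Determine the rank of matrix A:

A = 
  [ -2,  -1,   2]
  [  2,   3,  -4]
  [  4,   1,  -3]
Row reduce:
R2 → R2 + (1)·R1
R3 → R3 + (2)·R1
R3 → R3 + (1/2)·R2
REF = 
  [ -2,  -1,   2]
  [  0,   2,  -2]
  [  0,   0,   0]
Pivot columns: 1, 2 → 2 pivots.

rank(A) = 2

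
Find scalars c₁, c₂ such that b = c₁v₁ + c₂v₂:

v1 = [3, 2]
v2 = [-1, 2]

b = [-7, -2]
c1 = -2, c2 = 1

b = -2·v1 + 1·v2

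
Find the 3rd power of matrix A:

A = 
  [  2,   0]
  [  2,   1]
A^3 = 
  [  8,   0]
  [ 14,   1]

A² = A·A:
A²[1,1] = (2)(2) + (0)(2) = 4
A²[1,2] = (2)(0) + (0)(1) = 0
A²[2,1] = (2)(2) + (1)(2) = 6
A²[2,2] = (2)(0) + (1)(1) = 1
A² = 
  [  4,   0]
  [  6,   1]

A^3 = A^2·A:
A^3[1,1] = (4)(2) + (0)(2) = 8
A^3[1,2] = (4)(0) + (0)(1) = 0
A^3[2,1] = (6)(2) + (1)(2) = 14
A^3[2,2] = (6)(0) + (1)(1) = 1
A^3 = 
  [  8,   0]
  [ 14,   1]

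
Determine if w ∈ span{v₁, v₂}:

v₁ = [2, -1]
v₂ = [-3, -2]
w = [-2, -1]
Yes

Form the augmented matrix and row-reduce:
[v₁|v₂|w] = 
  [  2,  -3,  -2]
  [ -1,  -2,  -1]
R2 → R2 + (1/2)·R1
REF = 
  [   2,   -3,   -2]
  [   0, -7/2,   -2]

No row of the form [0 0 | nonzero], so the system is consistent. Back-substitution gives c₁ = -1/7, c₂ = 4/7: w = (-1/7)·v₁ + (4/7)·v₂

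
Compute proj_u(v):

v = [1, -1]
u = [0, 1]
v·u = (1)(0) + (-1)(1) = -1
u·u = (0)² + (1)² = 1
proj_u(v) = (v·u / u·u) × u = (-1/1) × u = (-1) × u

proj_u(v) = [0, -1]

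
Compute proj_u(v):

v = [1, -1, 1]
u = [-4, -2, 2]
proj_u(v) = [0, 0, 0]

v·u = (1)(-4) + (-1)(-2) + (1)(2) = 0
u·u = (-4)² + (-2)² + (2)² = 24
proj_u(v) = (v·u / u·u) × u = (0/24) × u = (0) × u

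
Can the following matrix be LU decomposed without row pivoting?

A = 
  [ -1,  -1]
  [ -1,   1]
Yes.
A[1,1] = -1 ≠ 0, so Gaussian elimination proceeds without a row swap: multiplier ℓ₂₁ = (-1)/(-1) = 1, and U[2,2] = 1 - (1)(-1) = 2.
L = 
  [  1,   0]
  [  1,   1]
U = 
  [ -1,  -1]
  [  0,   2]
Check row 2 of LU: [(1)(-1), (1)(-1) + 2] = [-1, 1] = row 2 of A ✓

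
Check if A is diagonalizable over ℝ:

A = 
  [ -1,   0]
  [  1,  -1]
No

tr(A) = -2, det(A) = 1
Characteristic polynomial: λ² - tr(A)λ + det(A) = λ² + 2λ + 1
λ² + 2λ + 1 = (λ + 1)²
Eigenvalues: -1, -1
λ=-1: alg. mult. = 2, geom. mult. = 2 - rank(A - (-1)I) = 2 - 1 = 1
Sum of geometric multiplicities = 1 < n = 2, so there aren't enough independent eigenvectors.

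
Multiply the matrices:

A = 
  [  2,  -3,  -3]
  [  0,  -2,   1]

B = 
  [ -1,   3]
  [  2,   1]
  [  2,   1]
AB = 
  [-14,   0]
  [ -2,  -1]

A is 2×3 and B is 3×2, so AB is 2×2. Each entry is (row of A)·(column of B):
AB[1,1] = (2)(-1) + (-3)(2) + (-3)(2) = -14
AB[1,2] = (2)(3) + (-3)(1) + (-3)(1) = 0
AB[2,1] = (0)(-1) + (-2)(2) + (1)(2) = -2
AB[2,2] = (0)(3) + (-2)(1) + (1)(1) = -1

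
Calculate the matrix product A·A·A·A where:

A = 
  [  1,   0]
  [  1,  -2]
A² = A·A:
A²[1,1] = (1)(1) + (0)(1) = 1
A²[1,2] = (1)(0) + (0)(-2) = 0
A²[2,1] = (1)(1) + (-2)(1) = -1
A²[2,2] = (1)(0) + (-2)(-2) = 4
A² = 
  [  1,   0]
  [ -1,   4]

A^3 = A^2·A:
A^3[1,1] = (1)(1) + (0)(1) = 1
A^3[1,2] = (1)(0) + (0)(-2) = 0
A^3[2,1] = (-1)(1) + (4)(1) = 3
A^3[2,2] = (-1)(0) + (4)(-2) = -8
A^3 = 
  [  1,   0]
  [  3,  -8]

A^4 = A^3·A:
A^4[1,1] = (1)(1) + (0)(1) = 1
A^4[1,2] = (1)(0) + (0)(-2) = 0
A^4[2,1] = (3)(1) + (-8)(1) = -5
A^4[2,2] = (3)(0) + (-8)(-2) = 16
A^4 = 
  [  1,   0]
  [ -5,  16]

Therefore
A^4 = 
  [  1,   0]
  [ -5,  16]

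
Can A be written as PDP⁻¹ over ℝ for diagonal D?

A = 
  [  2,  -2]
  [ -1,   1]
Yes

tr(A) = 3, det(A) = 0
Characteristic polynomial: λ² - tr(A)λ + det(A) = λ² - 3λ
λ² - 3λ = λ(λ - 3)
Eigenvalues: 3, 0
λ=0: alg. mult. = 1, geom. mult. = 2 - rank(A - (0)I) = 2 - 1 = 1
λ=3: alg. mult. = 1, geom. mult. = 2 - rank(A - (3)I) = 2 - 1 = 1
Sum of geometric multiplicities equals n, so A has n independent eigenvectors.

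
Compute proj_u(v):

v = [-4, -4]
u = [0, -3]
v·u = (-4)(0) + (-4)(-3) = 12
u·u = (0)² + (-3)² = 9
proj_u(v) = (v·u / u·u) × u = (12/9) × u = (4/3) × u

proj_u(v) = [0, -4]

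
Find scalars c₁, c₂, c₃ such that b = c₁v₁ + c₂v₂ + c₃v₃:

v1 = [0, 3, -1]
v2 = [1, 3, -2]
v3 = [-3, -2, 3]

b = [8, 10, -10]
c1 = 0, c2 = 2, c3 = -2

b = 0·v1 + 2·v2 + -2·v3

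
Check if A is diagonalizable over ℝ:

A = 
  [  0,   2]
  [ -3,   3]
No

tr(A) = 3, det(A) = 6
Characteristic polynomial: λ² - tr(A)λ + det(A) = λ² - 3λ + 6
λ² - 3λ + 6 = 0  ⇒  λ = (3 ± √((-3)² - 4·(6)))/2 = (3 ± √(-15))/2
  = (3 + i√15)/2,  (3 - i√15)/2
Eigenvalues: (3 + i√15)/2, (3 - i√15)/2  (≈ 1.5 + 1.936i, 1.5 - 1.936i)
Has complex eigenvalues (not diagonalizable over ℝ).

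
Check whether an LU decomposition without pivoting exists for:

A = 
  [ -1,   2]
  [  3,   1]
Yes.
A[1,1] = -1 ≠ 0, so Gaussian elimination proceeds without a row swap: multiplier ℓ₂₁ = (3)/(-1) = -3, and U[2,2] = 1 - (-3)(2) = 7.
L = 
  [  1,   0]
  [ -3,   1]
U = 
  [ -1,   2]
  [  0,   7]
Check row 2 of LU: [(-3)(-1), (-3)(2) + 7] = [3, 1] = row 2 of A ✓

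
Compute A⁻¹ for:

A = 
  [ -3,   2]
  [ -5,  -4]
det(A) = (-3)(-4) - (2)(-5) = 22
For a 2×2 matrix, A⁻¹ = (1/det(A)) · [[d, -b], [-c, a]]
    = (1/22) · [[-4, -2], [5, -3]]

A⁻¹ = 
  [-2/11, -1/11]
  [ 5/22, -3/22]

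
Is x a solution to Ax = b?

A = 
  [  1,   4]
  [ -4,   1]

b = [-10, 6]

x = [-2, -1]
No

Ax = [-6, 7] ≠ b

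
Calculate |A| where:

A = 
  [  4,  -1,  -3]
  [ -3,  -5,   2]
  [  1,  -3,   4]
-112

Cofactor expansion along row 1:
det(A) = (4)·((-5)(4) - (2)(-3)) - (-1)·((-3)(4) - (2)(1)) + (-3)·((-3)(-3) - (-5)(1))
  = (4)(-14) - (-1)(-14) + (-3)(14)
  = -112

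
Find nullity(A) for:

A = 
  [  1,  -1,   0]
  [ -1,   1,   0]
nullity(A) = 2

Row reduce:
R2 → R2 + (1)·R1
REF = 
  [  1,  -1,   0]
  [  0,   0,   0]
Pivot columns: 1 → 1 pivot.
rank(A) = 1, so nullity(A) = 3 - 1 = 2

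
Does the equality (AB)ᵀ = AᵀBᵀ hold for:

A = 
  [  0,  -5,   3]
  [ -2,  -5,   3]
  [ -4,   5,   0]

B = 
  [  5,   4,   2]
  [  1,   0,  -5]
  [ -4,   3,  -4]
No

(AB)ᵀ = 
  [-17, -27, -15]
  [  9,   1, -16]
  [ 13,   9, -33]

AᵀBᵀ = 
  [-16,  20,  10]
  [-35, -30, -15]
  [ 27,   3,  -3]

The two matrices differ, so (AB)ᵀ ≠ AᵀBᵀ in general. The correct identity is (AB)ᵀ = BᵀAᵀ.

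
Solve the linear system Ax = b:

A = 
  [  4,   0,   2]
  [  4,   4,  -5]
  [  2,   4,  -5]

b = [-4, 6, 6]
Row reduce the augmented matrix [A|b]:
R2 → R2 - (1)·R1
R3 → R3 - (1/2)·R1
R3 → R3 - (1)·R2
REF = 
  [  4,   0,   2,  -4]
  [  0,   4,  -7,  10]
  [  0,   0,   1,  -2]

Back-substitution:
x₃ = (-2) / 1 = -2
x₂ = (10 - (-7)(-2)) / 4 = -1
x₁ = (-4 - (0)(-1) - (2)(-2)) / 4 = 0

x = [0, -1, -2]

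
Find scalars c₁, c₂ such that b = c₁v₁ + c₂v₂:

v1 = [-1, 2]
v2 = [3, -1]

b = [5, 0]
c1 = 1, c2 = 2

b = 1·v1 + 2·v2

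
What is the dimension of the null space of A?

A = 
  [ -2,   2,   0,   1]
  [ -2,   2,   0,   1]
nullity(A) = 3

Row reduce:
R2 → R2 - (1)·R1
REF = 
  [ -2,   2,   0,   1]
  [  0,   0,   0,   0]
Pivot columns: 1 → 1 pivot.
rank(A) = 1, so nullity(A) = 4 - 1 = 3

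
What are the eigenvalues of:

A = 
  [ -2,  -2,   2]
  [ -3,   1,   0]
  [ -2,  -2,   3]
Characteristic polynomial: det(λI - A) = λ³ - 2λ² - 7λ + 8
Testing integer divisors of the constant term: p(1) = 0, so (λ - 1) is a factor:
p(λ) = (λ - 1)(λ² - λ - 8)
λ² - λ - 8 = 0  ⇒  λ = (1 ± √((-1)² - 4·(-8)))/2 = (1 ± √(33))/2
  = (1 + √33)/2,  (1 - √33)/2

λ = 1, (1 + √33)/2, (1 - √33)/2  (≈ 1, 3.372, -2.372)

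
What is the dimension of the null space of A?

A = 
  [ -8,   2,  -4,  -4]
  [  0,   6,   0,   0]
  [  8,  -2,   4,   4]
nullity(A) = 2

Row reduce:
R3 → R3 + (1)·R1
REF = 
  [ -8,   2,  -4,  -4]
  [  0,   6,   0,   0]
  [  0,   0,   0,   0]
Pivot columns: 1, 2 → 2 pivots.
rank(A) = 2, so nullity(A) = 4 - 2 = 2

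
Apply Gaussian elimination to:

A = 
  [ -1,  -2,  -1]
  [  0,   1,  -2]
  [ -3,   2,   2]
Row operations:
R3 → R3 - (3)·R1
R3 → R3 - (8)·R2

Resulting echelon form:
REF = 
  [ -1,  -2,  -1]
  [  0,   1,  -2]
  [  0,   0,  21]

Rank = 3 (number of non-zero pivot rows).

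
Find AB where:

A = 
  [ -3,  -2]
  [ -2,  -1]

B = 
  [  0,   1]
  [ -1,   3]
A is 2×2 and B is 2×2, so AB is 2×2. Each entry is (row of A)·(column of B):
AB[1,1] = (-3)(0) + (-2)(-1) = 2
AB[1,2] = (-3)(1) + (-2)(3) = -9
AB[2,1] = (-2)(0) + (-1)(-1) = 1
AB[2,2] = (-2)(1) + (-1)(3) = -5

AB = 
  [  2,  -9]
  [  1,  -5]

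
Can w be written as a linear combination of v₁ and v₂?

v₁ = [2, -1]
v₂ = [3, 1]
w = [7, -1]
Yes

Form the augmented matrix and row-reduce:
[v₁|v₂|w] = 
  [  2,   3,   7]
  [ -1,   1,  -1]
R2 → R2 + (1/2)·R1
REF = 
  [  2,   3,   7]
  [  0, 5/2, 5/2]

No row of the form [0 0 | nonzero], so the system is consistent. Back-substitution gives c₁ = 2, c₂ = 1: w = (2)·v₁ + (1)·v₂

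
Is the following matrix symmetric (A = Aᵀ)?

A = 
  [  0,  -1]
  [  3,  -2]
No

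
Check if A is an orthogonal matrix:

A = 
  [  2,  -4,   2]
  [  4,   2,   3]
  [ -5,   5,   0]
No

AᵀA = 
  [ 45, -25,  16]
  [-25,  45,  -2]
  [ 16,  -2,  13]
≠ I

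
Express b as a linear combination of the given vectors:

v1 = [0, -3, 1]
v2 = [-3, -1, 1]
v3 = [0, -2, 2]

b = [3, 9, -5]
c1 = -2, c2 = -1, c3 = -1

b = -2·v1 + -1·v2 + -1·v3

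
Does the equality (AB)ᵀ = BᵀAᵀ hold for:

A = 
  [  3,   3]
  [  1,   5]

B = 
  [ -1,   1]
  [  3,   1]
Yes

(AB)ᵀ = 
  [  6,  14]
  [  6,   6]

BᵀAᵀ = 
  [  6,  14]
  [  6,   6]

Both sides are equal — this is the standard identity (AB)ᵀ = BᵀAᵀ, which holds for all A, B.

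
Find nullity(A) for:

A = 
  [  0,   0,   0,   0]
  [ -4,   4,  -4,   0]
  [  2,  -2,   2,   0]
nullity(A) = 3

Row reduce:
Swap R1 ↔ R2
R3 → R3 + (1/2)·R1
REF = 
  [ -4,   4,  -4,   0]
  [  0,   0,   0,   0]
  [  0,   0,   0,   0]
Pivot columns: 1 → 1 pivot.
rank(A) = 1, so nullity(A) = 4 - 1 = 3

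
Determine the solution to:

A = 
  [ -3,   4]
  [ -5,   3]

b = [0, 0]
x = [0, 0]

Row reduce the augmented matrix [A|b]:
R2 → R2 - (5/3)·R1
REF = 
  [   -3,     4,     0]
  [    0, -11/3,     0]

Back-substitution:
x₂ = 0 / (-11/3) = 0
x₁ = (0 - (4)(0)) / (-3) = 0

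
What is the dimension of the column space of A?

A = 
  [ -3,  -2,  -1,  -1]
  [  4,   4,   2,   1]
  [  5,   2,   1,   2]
dim(Col(A)) = 2

Row reduce:
R2 → R2 + (4/3)·R1
R3 → R3 + (5/3)·R1
R3 → R3 + (1)·R2
REF = 
  [  -3,   -2,   -1,   -1]
  [   0,  4/3,  2/3, -1/3]
  [   0,    0,    0,    0]
Pivot columns: 1, 2 → 2 pivots.
dim(Col(A)) = number of pivot columns = 2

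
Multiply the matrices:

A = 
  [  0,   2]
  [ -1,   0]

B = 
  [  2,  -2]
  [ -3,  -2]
A is 2×2 and B is 2×2, so AB is 2×2. Each entry is (row of A)·(column of B):
AB[1,1] = (0)(2) + (2)(-3) = -6
AB[1,2] = (0)(-2) + (2)(-2) = -4
AB[2,1] = (-1)(2) + (0)(-3) = -2
AB[2,2] = (-1)(-2) + (0)(-2) = 2

AB = 
  [ -6,  -4]
  [ -2,   2]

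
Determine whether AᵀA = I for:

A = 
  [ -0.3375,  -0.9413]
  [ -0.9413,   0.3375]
Yes

AᵀA = 
  [  1,   0]
  [  0,   1]
≈ I (equal to I up to the 4-dp rounding of the entries)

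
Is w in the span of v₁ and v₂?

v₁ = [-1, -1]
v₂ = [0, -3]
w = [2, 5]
Yes

Form the augmented matrix and row-reduce:
[v₁|v₂|w] = 
  [ -1,   0,   2]
  [ -1,  -3,   5]
R2 → R2 - (1)·R1
REF = 
  [ -1,   0,   2]
  [  0,  -3,   3]

No row of the form [0 0 | nonzero], so the system is consistent. Back-substitution gives c₁ = -2, c₂ = -1: w = (-2)·v₁ + (-1)·v₂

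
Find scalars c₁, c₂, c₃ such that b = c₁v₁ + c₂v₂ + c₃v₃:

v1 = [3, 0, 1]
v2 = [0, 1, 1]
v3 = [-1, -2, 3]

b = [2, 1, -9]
c1 = 0, c2 = -3, c3 = -2

b = 0·v1 + -3·v2 + -2·v3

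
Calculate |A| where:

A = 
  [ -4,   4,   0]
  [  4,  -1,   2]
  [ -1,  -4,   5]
-100

Cofactor expansion along row 1:
det(A) = (-4)·((-1)(5) - (2)(-4)) - (4)·((4)(5) - (2)(-1)) + (0)·((4)(-4) - (-1)(-1))
  = (-4)(3) - (4)(22) + (0)(-17)
  = -100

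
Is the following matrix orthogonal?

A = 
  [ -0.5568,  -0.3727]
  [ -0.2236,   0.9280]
No

AᵀA = 
  [  0.3600,   0]
  [  0,   1.0001]
≠ I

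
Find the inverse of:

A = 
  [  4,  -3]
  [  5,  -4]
det(A) = (4)(-4) - (-3)(5) = -1
For a 2×2 matrix, A⁻¹ = (1/det(A)) · [[d, -b], [-c, a]]
    = (-1) · [[-4, 3], [-5, 4]]

A⁻¹ = 
  [  4,  -3]
  [  5,  -4]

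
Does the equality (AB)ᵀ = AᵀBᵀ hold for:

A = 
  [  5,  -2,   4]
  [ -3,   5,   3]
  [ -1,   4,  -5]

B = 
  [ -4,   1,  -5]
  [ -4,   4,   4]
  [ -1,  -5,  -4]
No

(AB)ᵀ = 
  [-16, -11,  -7]
  [-23,   2,  40]
  [-49,  23,  41]

AᵀBᵀ = 
  [-18, -36,  14]
  [ -7,  44, -39]
  [ 12, -24,   1]

The two matrices differ, so (AB)ᵀ ≠ AᵀBᵀ in general. The correct identity is (AB)ᵀ = BᵀAᵀ.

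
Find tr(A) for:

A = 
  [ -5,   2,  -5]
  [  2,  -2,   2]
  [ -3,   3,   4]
-3

tr(A) = -5 + -2 + 4 = -3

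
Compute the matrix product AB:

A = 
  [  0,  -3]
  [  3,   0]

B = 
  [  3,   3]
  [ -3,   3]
AB = 
  [  9,  -9]
  [  9,   9]

A is 2×2 and B is 2×2, so AB is 2×2. Each entry is (row of A)·(column of B):
AB[1,1] = (0)(3) + (-3)(-3) = 9
AB[1,2] = (0)(3) + (-3)(3) = -9
AB[2,1] = (3)(3) + (0)(-3) = 9
AB[2,2] = (3)(3) + (0)(3) = 9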